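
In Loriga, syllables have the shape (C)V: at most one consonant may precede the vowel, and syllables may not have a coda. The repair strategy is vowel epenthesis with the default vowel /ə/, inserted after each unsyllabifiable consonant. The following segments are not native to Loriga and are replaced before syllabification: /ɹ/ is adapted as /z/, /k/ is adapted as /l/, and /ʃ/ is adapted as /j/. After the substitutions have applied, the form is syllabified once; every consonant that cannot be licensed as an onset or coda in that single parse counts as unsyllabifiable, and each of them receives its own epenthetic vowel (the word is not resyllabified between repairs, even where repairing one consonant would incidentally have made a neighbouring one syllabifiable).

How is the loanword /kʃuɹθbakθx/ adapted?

ləjuzəθəbaləθəxə

Substitution: /k/ → /l/, /ʃ/ → /j/, /ɹ/ → /z/, giving /ljuzθbalθx/.
Under (C)V, the unsyllabifiable consonants are /l/, /z/, /θ/, /l/, /θ/, /x/ (no codas are permitted; onsets are limited to one consonant).
Epenthesis after each stranded consonant: /l/ → /lə/, /z/ → /zə/, /θ/ → /θə/, /l/ → /lə/, /θ/ → /θə/, /x/ → /xə/.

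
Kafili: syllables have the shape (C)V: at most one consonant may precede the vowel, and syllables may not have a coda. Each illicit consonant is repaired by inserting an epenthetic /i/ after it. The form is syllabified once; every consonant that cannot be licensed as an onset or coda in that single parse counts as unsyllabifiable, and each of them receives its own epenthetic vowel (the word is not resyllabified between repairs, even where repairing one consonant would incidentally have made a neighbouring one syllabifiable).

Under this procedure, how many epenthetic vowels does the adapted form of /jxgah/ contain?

3

The unsyllabifiable consonants are /j/, /x/, /h/; each receives one epenthetic vowel.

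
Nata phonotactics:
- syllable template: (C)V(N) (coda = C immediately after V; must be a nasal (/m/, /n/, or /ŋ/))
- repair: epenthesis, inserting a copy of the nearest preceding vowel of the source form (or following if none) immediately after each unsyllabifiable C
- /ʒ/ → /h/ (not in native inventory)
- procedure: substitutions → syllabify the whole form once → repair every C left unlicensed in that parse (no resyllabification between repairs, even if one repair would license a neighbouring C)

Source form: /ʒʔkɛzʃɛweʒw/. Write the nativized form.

Substitution: /ʒ/ → /h/, giving /hʔkɛzʃɛwehw/.
The consonants /h/, /ʔ/, /z/, /h/, /w/ cannot be parsed into a legal (C)V(N) syllable (only a nasal (/m/, /n/, or /ŋ/) is licensed in coda position; onsets are limited to one consonant).
Epenthesis after each stranded consonant: /h/ → /hɛ/, /ʔ/ → /ʔɛ/, /z/ → /zɛ/, /h/ → /he/, /w/ → /we/.

hɛʔɛkɛzɛʃɛwehewe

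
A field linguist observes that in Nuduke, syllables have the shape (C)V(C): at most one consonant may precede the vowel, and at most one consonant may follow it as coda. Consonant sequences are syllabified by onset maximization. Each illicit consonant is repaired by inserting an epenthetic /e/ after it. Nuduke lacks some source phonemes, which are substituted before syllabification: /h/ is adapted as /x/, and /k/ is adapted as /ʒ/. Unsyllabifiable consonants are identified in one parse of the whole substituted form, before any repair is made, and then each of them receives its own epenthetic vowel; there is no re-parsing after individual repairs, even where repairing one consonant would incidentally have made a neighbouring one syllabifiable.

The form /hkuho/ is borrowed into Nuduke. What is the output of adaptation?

xeʒuxo

Substitution: /h/ → /x/, /k/ → /ʒ/, giving /xʒuxo/.
Syllabifying with onset maximization leaves /x/ stranded (at most one coda consonant is licensed; onsets are limited to one consonant).
Epenthesis after each stranded consonant: /x/ → /xe/.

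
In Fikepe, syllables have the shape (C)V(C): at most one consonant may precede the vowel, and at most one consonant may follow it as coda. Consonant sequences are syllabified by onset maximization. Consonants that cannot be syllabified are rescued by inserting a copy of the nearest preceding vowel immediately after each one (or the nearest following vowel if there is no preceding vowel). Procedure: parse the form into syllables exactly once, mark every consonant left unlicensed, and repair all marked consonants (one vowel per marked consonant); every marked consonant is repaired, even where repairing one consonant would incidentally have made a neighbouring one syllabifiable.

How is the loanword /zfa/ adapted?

zafa

The consonants /z/ cannot be parsed into a legal (C)V(C) syllable (at most one coda consonant is licensed; onsets are limited to one consonant).
Epenthesis after each stranded consonant: /z/ → /za/.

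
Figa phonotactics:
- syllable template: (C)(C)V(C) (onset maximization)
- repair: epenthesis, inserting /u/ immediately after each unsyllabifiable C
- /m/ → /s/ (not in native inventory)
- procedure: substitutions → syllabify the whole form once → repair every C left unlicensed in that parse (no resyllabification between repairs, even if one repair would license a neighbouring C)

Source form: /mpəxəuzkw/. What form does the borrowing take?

spəxəuzkuwu

Substitution: /m/ → /s/, giving /spəxəuzkw/.
Under (C)(C)V(C), the unsyllabifiable consonants are /k/, /w/ (at most one coda consonant is licensed; onsets may contain at most 2 consonants).
Epenthesis after each stranded consonant: /k/ → /ku/, /w/ → /wu/.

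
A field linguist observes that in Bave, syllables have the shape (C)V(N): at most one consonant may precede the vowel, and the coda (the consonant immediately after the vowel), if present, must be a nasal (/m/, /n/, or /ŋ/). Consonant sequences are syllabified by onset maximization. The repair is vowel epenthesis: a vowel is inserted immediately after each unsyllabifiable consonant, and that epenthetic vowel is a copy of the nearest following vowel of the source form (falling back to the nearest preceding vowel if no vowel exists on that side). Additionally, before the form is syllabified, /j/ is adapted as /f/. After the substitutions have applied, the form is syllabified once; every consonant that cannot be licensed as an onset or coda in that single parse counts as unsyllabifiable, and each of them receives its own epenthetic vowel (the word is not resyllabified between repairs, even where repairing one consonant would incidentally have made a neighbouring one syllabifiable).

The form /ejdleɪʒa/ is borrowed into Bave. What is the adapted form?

Substitution: /j/ → /f/, giving /efdleɪʒa/.
Under (C)V(N), the unsyllabifiable consonants are /f/, /d/ (only a nasal (/m/, /n/, or /ŋ/) is licensed in coda position; onsets are limited to one consonant).
Epenthesis after each stranded consonant: /f/ → /fe/, /d/ → /de/.

efedeleɪʒa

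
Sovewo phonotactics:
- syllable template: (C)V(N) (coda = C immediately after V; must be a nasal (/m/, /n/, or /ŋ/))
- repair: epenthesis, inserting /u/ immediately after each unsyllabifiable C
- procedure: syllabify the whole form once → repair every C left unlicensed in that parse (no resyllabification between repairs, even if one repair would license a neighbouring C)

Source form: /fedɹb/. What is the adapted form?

feduɹubu

Under (C)V(N), the unsyllabifiable consonants are /d/, /ɹ/, /b/ (only a nasal (/m/, /n/, or /ŋ/) is licensed in coda position; onsets are limited to one consonant).
Each unlicensed consonant becomes the onset of a new syllable: /d/ → /du/, /ɹ/ → /ɹu/, /b/ → /bu/.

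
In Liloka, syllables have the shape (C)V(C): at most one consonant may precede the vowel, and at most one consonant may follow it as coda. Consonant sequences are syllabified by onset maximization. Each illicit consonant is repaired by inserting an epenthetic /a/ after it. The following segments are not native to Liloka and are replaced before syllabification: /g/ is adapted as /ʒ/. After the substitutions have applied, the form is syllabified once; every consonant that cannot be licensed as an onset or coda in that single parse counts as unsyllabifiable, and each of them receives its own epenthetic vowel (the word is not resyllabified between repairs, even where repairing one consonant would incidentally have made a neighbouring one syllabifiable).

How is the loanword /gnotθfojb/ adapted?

Substitution: /g/ → /ʒ/, giving /ʒnotθfojb/.
The consonants /ʒ/, /θ/, /b/ cannot be parsed into a legal (C)V(C) syllable (at most one coda consonant is licensed; onsets are limited to one consonant).
Each unlicensed consonant becomes the onset of a new syllable: /ʒ/ → /ʒa/, /θ/ → /θa/, /b/ → /ba/.

ʒanotθafojba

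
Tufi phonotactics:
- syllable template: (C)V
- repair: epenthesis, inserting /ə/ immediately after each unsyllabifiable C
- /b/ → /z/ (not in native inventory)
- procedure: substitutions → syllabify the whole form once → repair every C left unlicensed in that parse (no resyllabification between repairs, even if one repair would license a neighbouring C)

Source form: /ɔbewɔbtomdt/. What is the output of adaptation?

Substitution: /b/ → /z/, giving /ɔzewɔztomdt/.
The consonants /z/, /m/, /d/, /t/ cannot be parsed into a legal (C)V syllable (no codas are permitted; onsets are limited to one consonant).
Each unlicensed consonant becomes the onset of a new syllable: /z/ → /zə/, /m/ → /mə/, /d/ → /də/, /t/ → /tə/.

ɔzewɔzətomədətə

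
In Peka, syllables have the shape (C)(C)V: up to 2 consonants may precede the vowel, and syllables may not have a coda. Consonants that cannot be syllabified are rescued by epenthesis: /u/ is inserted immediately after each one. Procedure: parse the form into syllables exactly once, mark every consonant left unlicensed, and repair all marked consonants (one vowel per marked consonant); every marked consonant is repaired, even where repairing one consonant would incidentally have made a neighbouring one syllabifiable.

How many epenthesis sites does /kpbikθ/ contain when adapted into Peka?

The unsyllabifiable consonants are /k/, /k/, /θ/; each receives one epenthetic vowel.

3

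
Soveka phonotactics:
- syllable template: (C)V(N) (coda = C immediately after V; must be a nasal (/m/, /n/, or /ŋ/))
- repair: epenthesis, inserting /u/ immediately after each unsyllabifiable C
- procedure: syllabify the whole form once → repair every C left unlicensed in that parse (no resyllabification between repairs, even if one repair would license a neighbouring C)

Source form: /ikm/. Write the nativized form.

ikumu

The consonants /k/, /m/ cannot be parsed into a legal (C)V(N) syllable (only a nasal (/m/, /n/, or /ŋ/) is licensed in coda position; onsets are limited to one consonant).
Each unlicensed consonant becomes the onset of a new syllable: /k/ → /ku/, /m/ → /mu/.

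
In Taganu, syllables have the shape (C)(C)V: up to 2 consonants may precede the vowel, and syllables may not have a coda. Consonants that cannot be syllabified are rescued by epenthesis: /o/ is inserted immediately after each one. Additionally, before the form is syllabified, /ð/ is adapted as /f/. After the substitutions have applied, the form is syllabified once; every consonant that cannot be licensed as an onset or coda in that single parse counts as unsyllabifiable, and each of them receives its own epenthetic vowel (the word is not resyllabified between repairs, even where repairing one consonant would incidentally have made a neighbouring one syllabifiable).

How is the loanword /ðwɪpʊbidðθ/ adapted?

Substitution: /ð/ → /f/, giving /fwɪpʊbidfθ/.
Syllabifying with onset maximization leaves /d/, /f/, /θ/ stranded (no codas are permitted; onsets may contain at most 2 consonants).
Epenthesis after each stranded consonant: /d/ → /do/, /f/ → /fo/, /θ/ → /θo/.

fwɪpʊbidofoθo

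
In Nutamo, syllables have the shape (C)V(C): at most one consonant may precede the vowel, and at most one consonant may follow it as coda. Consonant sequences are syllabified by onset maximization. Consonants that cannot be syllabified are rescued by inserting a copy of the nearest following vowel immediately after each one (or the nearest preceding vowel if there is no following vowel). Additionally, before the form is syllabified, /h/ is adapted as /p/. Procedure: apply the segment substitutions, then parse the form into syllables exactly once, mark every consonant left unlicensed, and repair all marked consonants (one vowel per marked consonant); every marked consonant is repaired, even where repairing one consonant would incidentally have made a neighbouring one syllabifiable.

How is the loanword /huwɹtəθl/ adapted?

puwɹətəθlə

Substitution: /h/ → /p/, giving /puwɹtəθl/.
Syllabifying with onset maximization leaves /ɹ/, /l/ stranded (at most one coda consonant is licensed; onsets are limited to one consonant).
Inserting the epenthetic vowel yields /ɹ/ → /ɹə/, /l/ → /lə/.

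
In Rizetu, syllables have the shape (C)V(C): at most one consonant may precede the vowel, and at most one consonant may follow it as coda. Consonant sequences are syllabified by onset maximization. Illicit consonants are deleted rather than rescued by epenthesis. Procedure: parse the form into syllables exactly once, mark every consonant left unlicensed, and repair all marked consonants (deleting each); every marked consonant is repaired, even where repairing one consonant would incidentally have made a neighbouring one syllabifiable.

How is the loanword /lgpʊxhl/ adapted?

Under (C)V(C), the unsyllabifiable consonants are /l/, /g/, /h/, /l/ (at most one coda consonant is licensed; onsets are limited to one consonant).
Deletion applies to /l/, /g/, /h/, /l/.

pʊx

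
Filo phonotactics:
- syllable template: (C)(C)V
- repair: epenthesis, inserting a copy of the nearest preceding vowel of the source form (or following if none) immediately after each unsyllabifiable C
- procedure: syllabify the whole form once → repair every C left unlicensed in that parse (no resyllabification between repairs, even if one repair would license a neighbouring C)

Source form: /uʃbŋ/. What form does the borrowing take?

Syllabifying with onset maximization leaves /ʃ/, /b/, /ŋ/ stranded (no codas are permitted; onsets may contain at most 2 consonants).
Each unlicensed consonant becomes the onset of a new syllable: /ʃ/ → /ʃu/, /b/ → /bu/, /ŋ/ → /ŋu/.

uʃubuŋu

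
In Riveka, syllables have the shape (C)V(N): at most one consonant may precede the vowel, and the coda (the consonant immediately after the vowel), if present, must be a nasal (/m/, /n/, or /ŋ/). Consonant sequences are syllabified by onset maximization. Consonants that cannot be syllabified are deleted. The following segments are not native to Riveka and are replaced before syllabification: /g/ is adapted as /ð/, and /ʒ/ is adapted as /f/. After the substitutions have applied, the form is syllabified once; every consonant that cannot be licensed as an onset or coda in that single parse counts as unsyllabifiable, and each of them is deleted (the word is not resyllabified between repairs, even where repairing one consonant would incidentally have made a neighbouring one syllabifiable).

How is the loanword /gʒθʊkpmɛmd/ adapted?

Substitution: /g/ → /ð/, /ʒ/ → /f/, giving /ðfθʊkpmɛmd/.
The consonants /ð/, /f/, /k/, /p/, /d/ cannot be parsed into a legal (C)V(N) syllable (only a nasal (/m/, /n/, or /ŋ/) is licensed in coda position; onsets are limited to one consonant).
Deletion applies to /ð/, /f/, /k/, /p/, /d/.

θʊmɛm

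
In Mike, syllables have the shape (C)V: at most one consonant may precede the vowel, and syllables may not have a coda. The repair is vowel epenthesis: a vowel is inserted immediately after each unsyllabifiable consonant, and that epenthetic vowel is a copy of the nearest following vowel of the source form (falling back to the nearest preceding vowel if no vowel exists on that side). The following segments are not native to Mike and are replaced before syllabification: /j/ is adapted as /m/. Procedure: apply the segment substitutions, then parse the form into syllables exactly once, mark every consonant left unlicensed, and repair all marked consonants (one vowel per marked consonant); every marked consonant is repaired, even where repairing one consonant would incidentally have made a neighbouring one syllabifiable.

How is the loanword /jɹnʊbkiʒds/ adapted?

Substitution: /j/ → /m/, giving /mɹnʊbkiʒds/.
Under (C)V, the unsyllabifiable consonants are /m/, /ɹ/, /b/, /ʒ/, /d/, /s/ (no codas are permitted; onsets are limited to one consonant).
Each unlicensed consonant becomes the onset of a new syllable: /m/ → /mʊ/, /ɹ/ → /ɹʊ/, /b/ → /bi/, /ʒ/ → /ʒi/, /d/ → /di/, /s/ → /si/.

mʊɹʊnʊbikiʒidisi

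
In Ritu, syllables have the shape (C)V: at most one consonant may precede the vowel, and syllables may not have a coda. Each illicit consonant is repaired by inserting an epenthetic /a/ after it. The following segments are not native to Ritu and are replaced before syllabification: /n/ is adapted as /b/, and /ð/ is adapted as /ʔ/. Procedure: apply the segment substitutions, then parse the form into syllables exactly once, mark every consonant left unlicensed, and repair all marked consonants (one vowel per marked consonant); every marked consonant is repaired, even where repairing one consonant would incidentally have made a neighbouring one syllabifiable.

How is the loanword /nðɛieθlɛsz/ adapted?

baʔɛieθalɛsaza

Substitution: /n/ → /b/, /ð/ → /ʔ/, giving /bʔɛieθlɛsz/.
Under (C)V, the unsyllabifiable consonants are /b/, /θ/, /s/, /z/ (no codas are permitted; onsets are limited to one consonant).
Inserting the epenthetic vowel yields /b/ → /ba/, /θ/ → /θa/, /s/ → /sa/, /z/ → /za/.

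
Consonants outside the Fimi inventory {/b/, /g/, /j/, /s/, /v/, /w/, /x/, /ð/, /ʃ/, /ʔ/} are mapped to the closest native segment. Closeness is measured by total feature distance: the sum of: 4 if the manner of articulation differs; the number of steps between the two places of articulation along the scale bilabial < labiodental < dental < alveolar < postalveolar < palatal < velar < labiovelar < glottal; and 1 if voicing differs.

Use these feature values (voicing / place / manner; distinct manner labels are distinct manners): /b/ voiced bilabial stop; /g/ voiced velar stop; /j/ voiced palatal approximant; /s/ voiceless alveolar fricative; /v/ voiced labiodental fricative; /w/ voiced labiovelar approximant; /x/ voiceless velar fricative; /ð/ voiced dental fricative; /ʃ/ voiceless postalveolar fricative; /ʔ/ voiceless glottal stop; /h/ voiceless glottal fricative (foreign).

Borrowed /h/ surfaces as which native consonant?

/x/ is closest: same manner (fricative), place distance 2 (glottal→velar), same voicing; total 2. Next closest is /ʃ/ at distance 4.

x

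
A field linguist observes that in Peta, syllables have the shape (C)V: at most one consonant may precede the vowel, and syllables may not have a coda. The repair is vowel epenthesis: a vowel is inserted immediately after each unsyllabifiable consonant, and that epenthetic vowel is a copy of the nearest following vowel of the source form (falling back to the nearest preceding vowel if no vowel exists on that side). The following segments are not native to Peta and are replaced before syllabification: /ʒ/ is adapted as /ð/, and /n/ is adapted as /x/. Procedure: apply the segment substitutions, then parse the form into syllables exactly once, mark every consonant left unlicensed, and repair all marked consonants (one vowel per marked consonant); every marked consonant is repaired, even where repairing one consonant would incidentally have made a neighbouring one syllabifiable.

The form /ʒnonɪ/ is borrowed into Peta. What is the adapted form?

ðoxoxɪ

Substitution: /ʒ/ → /ð/, /n/ → /x/, giving /ðxoxɪ/.
Under (C)V, the unsyllabifiable consonants are /ð/ (no codas are permitted; onsets are limited to one consonant).
Each unlicensed consonant becomes the onset of a new syllable: /ð/ → /ðo/.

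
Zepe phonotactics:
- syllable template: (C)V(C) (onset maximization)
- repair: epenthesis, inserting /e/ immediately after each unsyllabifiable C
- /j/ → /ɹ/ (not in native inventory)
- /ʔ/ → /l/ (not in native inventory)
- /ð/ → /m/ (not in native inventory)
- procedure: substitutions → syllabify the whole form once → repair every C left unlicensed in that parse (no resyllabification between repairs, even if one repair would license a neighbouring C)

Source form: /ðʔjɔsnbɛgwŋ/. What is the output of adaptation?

meleɹɔsnebɛgweŋe

Substitution: /ð/ → /m/, /ʔ/ → /l/, /j/ → /ɹ/, giving /mlɹɔsnbɛgwŋ/.
Under (C)V(C), the unsyllabifiable consonants are /m/, /l/, /n/, /w/, /ŋ/ (at most one coda consonant is licensed; onsets are limited to one consonant).
Each unlicensed consonant becomes the onset of a new syllable: /m/ → /me/, /l/ → /le/, /n/ → /ne/, /w/ → /we/, /ŋ/ → /ŋe/.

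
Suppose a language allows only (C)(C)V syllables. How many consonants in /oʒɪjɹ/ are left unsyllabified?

2

The consonants /j/, /ɹ/ cannot be parsed into a legal (C)(C)V syllable (no codas are permitted; onsets may contain at most 2 consonants).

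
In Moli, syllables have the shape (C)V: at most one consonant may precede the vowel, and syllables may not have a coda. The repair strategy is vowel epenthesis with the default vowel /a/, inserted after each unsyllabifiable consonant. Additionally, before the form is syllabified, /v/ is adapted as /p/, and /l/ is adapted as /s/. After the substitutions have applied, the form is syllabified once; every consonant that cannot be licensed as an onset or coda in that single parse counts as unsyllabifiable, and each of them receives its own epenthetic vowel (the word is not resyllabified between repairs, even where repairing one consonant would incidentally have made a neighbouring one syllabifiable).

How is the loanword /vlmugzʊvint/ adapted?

pasamugazʊpinata

Substitution: /v/ → /p/, /l/ → /s/, giving /psmugzʊpint/.
Under (C)V, the unsyllabifiable consonants are /p/, /s/, /g/, /n/, /t/ (no codas are permitted; onsets are limited to one consonant).
Inserting the epenthetic vowel yields /p/ → /pa/, /s/ → /sa/, /g/ → /ga/, /n/ → /na/, /t/ → /ta/.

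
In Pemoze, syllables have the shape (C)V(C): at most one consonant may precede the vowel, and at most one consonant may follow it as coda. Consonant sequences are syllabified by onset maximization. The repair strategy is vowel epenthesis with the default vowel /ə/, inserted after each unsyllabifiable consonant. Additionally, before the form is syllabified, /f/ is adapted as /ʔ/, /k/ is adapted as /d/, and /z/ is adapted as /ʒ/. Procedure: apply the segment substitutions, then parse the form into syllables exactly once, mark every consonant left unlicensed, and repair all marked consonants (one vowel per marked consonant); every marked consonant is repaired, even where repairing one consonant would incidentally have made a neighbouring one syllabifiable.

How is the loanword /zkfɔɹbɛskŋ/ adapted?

Substitution: /z/ → /ʒ/, /k/ → /d/, /f/ → /ʔ/, giving /ʒdʔɔɹbɛsdŋ/.
Under (C)V(C), the unsyllabifiable consonants are /ʒ/, /d/, /d/, /ŋ/ (at most one coda consonant is licensed; onsets are limited to one consonant).
Epenthesis after each stranded consonant: /ʒ/ → /ʒə/, /d/ → /də/, /d/ → /də/, /ŋ/ → /ŋə/.

ʒədəʔɔɹbɛsdəŋə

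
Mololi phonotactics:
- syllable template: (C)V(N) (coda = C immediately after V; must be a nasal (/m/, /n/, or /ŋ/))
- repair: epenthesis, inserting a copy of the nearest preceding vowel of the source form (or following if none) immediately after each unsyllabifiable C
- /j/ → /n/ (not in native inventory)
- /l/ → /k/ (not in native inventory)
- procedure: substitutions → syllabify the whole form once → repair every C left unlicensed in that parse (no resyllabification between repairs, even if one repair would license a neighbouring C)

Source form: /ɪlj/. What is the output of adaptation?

ɪkɪnɪ

Substitution: /l/ → /k/, /j/ → /n/, giving /ɪkn/.
Syllabifying with onset maximization leaves /k/, /n/ stranded (only a nasal (/m/, /n/, or /ŋ/) is licensed in coda position; onsets are limited to one consonant).
Each unlicensed consonant becomes the onset of a new syllable: /k/ → /kɪ/, /n/ → /nɪ/.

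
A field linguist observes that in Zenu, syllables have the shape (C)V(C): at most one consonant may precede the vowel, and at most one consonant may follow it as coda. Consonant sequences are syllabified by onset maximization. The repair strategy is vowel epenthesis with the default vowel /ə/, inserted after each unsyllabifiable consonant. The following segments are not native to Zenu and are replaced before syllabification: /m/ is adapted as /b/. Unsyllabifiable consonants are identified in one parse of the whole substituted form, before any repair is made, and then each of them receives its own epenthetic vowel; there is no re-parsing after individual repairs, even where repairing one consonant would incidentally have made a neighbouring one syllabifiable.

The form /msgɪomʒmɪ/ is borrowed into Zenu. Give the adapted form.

Substitution: /m/ → /b/, giving /bsgɪobʒbɪ/.
Under (C)V(C), the unsyllabifiable consonants are /b/, /s/, /ʒ/ (at most one coda consonant is licensed; onsets are limited to one consonant).
Each unlicensed consonant becomes the onset of a new syllable: /b/ → /bə/, /s/ → /sə/, /ʒ/ → /ʒə/.

bəsəgɪobʒəbɪ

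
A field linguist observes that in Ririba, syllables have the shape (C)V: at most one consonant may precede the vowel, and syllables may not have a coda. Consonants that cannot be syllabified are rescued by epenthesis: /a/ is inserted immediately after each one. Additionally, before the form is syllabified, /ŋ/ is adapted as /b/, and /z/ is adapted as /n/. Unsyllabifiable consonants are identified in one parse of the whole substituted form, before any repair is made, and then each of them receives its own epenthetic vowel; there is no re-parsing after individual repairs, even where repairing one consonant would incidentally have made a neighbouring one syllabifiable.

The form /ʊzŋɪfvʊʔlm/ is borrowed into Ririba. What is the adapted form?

Substitution: /z/ → /n/, /ŋ/ → /b/, giving /ʊnbɪfvʊʔlm/.
Syllabifying with onset maximization leaves /n/, /f/, /ʔ/, /l/, /m/ stranded (no codas are permitted; onsets are limited to one consonant).
Epenthesis after each stranded consonant: /n/ → /na/, /f/ → /fa/, /ʔ/ → /ʔa/, /l/ → /la/, /m/ → /ma/.

ʊnabɪfavʊʔalama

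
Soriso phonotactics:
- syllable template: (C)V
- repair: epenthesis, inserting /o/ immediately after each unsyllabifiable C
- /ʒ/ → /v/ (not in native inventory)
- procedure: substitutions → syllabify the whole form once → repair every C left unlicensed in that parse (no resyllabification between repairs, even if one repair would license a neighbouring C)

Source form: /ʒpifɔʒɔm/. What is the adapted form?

vopifɔvɔmo

Substitution: /ʒ/ → /v/, giving /vpifɔvɔm/.
The consonants /v/, /m/ cannot be parsed into a legal (C)V syllable (no codas are permitted; onsets are limited to one consonant).
Each unlicensed consonant becomes the onset of a new syllable: /v/ → /vo/, /m/ → /mo/.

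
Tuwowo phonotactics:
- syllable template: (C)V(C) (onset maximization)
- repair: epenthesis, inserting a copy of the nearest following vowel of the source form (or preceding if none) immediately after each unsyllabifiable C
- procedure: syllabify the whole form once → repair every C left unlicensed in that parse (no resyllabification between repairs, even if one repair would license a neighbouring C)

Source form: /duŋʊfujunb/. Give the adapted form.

duŋʊfujunbu

Under (C)V(C), the unsyllabifiable consonants are /b/ (at most one coda consonant is licensed; onsets are limited to one consonant).
Epenthesis after each stranded consonant: /b/ → /bu/.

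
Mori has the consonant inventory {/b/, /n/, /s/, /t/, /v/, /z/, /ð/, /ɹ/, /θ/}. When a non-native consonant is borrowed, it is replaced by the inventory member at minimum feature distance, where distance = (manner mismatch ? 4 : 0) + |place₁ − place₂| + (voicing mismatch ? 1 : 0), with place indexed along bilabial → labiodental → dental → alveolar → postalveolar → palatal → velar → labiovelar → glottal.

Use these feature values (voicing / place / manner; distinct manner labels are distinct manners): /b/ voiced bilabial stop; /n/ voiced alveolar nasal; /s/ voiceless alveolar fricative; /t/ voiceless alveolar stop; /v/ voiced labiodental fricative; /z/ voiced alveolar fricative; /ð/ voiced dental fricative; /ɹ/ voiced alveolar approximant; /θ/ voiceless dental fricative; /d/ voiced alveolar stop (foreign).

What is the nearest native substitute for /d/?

/t/ is closest: same manner (stop), place distance 0 (alveolar→alveolar), voicing differs (+1); total 1. Next closest is /b/ at distance 3.

t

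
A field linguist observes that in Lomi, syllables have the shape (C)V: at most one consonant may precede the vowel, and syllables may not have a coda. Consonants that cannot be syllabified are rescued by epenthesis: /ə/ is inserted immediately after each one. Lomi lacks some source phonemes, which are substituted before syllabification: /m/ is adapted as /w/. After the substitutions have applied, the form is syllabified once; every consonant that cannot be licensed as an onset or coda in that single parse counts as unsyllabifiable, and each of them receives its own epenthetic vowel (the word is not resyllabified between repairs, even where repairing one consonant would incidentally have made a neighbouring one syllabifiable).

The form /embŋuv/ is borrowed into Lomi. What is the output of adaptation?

Substitution: /m/ → /w/, giving /ewbŋuv/.
The consonants /w/, /b/, /v/ cannot be parsed into a legal (C)V syllable (no codas are permitted; onsets are limited to one consonant).
Each unlicensed consonant becomes the onset of a new syllable: /w/ → /wə/, /b/ → /bə/, /v/ → /və/.

ewəbəŋuvə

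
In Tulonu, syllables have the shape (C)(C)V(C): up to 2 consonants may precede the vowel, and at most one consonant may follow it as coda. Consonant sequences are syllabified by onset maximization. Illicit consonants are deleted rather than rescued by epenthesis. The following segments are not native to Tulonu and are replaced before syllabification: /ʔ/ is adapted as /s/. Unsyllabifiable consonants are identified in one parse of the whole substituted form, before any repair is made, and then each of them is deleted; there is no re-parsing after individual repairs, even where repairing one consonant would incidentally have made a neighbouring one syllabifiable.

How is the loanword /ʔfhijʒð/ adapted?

Substitution: /ʔ/ → /s/, giving /sfhijʒð/.
The consonants /s/, /ʒ/, /ð/ cannot be parsed into a legal (C)(C)V(C) syllable (at most one coda consonant is licensed; onsets may contain at most 2 consonants).
Deletion applies to /s/, /ʒ/, /ð/.

fhij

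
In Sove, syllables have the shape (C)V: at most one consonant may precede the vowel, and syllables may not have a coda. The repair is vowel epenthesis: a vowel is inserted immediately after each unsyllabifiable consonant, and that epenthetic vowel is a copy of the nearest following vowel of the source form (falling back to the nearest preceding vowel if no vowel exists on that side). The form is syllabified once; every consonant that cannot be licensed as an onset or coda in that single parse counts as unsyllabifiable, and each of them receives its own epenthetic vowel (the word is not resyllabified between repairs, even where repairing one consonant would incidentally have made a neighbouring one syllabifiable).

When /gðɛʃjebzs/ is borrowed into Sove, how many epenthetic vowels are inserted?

5

The unsyllabifiable consonants are /g/, /ʃ/, /b/, /z/, /s/; each receives one epenthetic vowel.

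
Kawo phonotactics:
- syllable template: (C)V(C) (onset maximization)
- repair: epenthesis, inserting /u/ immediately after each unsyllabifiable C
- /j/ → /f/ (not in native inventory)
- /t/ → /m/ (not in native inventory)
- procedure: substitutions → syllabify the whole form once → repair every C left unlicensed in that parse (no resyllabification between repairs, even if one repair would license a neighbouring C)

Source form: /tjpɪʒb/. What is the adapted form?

mufupɪʒbu

Substitution: /t/ → /m/, /j/ → /f/, giving /mfpɪʒb/.
The consonants /m/, /f/, /b/ cannot be parsed into a legal (C)V(C) syllable (at most one coda consonant is licensed; onsets are limited to one consonant).
Each unlicensed consonant becomes the onset of a new syllable: /m/ → /mu/, /f/ → /fu/, /b/ → /bu/.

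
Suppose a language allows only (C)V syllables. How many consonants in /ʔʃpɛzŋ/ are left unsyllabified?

Under (C)V, the unsyllabifiable consonants are /ʔ/, /ʃ/, /z/, /ŋ/ (no codas are permitted; onsets are limited to one consonant).

4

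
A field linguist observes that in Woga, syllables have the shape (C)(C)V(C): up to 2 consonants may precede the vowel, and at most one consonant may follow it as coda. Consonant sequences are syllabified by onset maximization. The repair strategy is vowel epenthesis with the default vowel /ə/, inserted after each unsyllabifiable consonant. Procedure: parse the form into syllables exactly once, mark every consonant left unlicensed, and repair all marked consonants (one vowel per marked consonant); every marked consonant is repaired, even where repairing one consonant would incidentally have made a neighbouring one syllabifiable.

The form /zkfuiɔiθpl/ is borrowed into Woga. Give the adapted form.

zəkfuiɔiθpələ

Under (C)(C)V(C), the unsyllabifiable consonants are /z/, /p/, /l/ (at most one coda consonant is licensed; onsets may contain at most 2 consonants).
Inserting the epenthetic vowel yields /z/ → /zə/, /p/ → /pə/, /l/ → /lə/.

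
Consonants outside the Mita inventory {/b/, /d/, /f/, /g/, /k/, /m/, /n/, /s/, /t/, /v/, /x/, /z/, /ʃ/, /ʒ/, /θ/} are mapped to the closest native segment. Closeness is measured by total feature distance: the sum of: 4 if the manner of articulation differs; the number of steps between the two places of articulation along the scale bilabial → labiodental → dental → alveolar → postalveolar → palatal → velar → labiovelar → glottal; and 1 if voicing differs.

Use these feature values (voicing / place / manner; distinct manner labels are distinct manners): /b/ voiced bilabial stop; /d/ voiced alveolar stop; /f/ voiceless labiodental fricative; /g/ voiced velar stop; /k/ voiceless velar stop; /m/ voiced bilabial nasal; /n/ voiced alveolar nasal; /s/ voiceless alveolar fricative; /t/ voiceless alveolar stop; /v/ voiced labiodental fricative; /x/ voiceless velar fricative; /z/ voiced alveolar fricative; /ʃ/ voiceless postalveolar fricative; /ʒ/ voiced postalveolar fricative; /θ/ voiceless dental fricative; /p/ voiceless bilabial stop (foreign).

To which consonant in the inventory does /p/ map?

b

/b/ is closest: same manner (stop), place distance 0 (bilabial→bilabial), voicing differs (+1); total 1. Next closest is /t/ at distance 3.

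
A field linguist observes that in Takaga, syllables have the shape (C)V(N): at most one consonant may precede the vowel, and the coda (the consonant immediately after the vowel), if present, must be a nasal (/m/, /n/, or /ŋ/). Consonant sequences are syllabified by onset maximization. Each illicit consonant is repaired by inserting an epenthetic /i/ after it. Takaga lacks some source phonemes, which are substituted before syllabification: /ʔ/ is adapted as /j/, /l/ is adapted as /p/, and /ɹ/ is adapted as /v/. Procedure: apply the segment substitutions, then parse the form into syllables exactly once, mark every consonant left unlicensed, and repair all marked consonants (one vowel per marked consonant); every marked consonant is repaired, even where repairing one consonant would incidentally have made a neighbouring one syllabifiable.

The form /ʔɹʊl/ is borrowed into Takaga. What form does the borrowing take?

jivʊpi

Substitution: /ʔ/ → /j/, /ɹ/ → /v/, /l/ → /p/, giving /jvʊp/.
The consonants /j/, /p/ cannot be parsed into a legal (C)V(N) syllable (only a nasal (/m/, /n/, or /ŋ/) is licensed in coda position; onsets are limited to one consonant).
Each unlicensed consonant becomes the onset of a new syllable: /j/ → /ji/, /p/ → /pi/.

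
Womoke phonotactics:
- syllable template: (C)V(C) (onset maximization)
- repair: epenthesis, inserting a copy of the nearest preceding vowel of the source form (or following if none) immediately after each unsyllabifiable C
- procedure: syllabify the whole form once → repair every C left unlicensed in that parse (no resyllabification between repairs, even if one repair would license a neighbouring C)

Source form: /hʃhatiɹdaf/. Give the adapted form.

Syllabifying with onset maximization leaves /h/, /ʃ/ stranded (at most one coda consonant is licensed; onsets are limited to one consonant).
Each unlicensed consonant becomes the onset of a new syllable: /h/ → /ha/, /ʃ/ → /ʃa/.

haʃahatiɹdaf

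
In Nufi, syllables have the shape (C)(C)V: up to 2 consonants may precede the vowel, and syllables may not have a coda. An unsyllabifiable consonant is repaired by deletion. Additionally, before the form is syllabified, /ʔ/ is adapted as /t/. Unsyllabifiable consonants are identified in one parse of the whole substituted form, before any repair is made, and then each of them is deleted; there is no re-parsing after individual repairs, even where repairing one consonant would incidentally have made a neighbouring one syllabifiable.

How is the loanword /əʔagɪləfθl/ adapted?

Substitution: /ʔ/ → /t/, giving /ətagɪləfθl/.
Syllabifying with onset maximization leaves /f/, /θ/, /l/ stranded (no codas are permitted; onsets may contain at most 2 consonants).
Each unlicensed consonant is deleted: /f/, /θ/, /l/.

ətagɪlə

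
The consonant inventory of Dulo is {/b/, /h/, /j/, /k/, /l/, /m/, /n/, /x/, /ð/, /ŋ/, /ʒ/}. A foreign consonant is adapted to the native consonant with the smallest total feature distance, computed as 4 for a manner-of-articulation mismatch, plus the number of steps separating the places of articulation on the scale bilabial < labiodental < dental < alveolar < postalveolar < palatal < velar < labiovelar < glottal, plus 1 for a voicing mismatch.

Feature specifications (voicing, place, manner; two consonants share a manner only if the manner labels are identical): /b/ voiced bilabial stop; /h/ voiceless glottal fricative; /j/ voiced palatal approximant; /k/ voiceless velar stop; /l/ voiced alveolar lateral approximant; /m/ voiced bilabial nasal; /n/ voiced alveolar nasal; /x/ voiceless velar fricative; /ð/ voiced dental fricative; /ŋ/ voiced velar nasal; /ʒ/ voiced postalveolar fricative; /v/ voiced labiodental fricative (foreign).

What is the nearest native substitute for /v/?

ð

/ð/ is closest: same manner (fricative), place distance 1 (labiodental→dental), same voicing; total 1. Next closest is /ʒ/ at distance 3.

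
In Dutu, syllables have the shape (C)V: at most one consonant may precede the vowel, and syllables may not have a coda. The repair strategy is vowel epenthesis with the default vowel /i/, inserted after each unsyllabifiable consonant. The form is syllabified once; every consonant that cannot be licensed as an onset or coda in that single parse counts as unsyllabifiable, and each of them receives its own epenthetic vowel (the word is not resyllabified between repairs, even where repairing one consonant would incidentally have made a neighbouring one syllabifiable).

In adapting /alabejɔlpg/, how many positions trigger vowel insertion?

3

The unsyllabifiable consonants are /l/, /p/, /g/; each receives one epenthetic vowel.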